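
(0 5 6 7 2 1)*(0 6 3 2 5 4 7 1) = (0 4 7 5 3 2)(1 6)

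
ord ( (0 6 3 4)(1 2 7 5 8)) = 20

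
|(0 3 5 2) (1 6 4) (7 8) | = 12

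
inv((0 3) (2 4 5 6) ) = (0 3) (2 6 5 4) 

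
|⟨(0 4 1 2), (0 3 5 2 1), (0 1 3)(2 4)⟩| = 720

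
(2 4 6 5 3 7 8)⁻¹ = (2 8 7 3 5 6 4)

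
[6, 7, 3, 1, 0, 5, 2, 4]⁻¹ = [4, 3, 6, 2, 7, 5, 0, 1]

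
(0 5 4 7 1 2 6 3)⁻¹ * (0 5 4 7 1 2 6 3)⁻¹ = (0 6 1 4)(2 7 5 3)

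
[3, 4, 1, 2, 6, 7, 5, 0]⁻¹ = [7, 2, 3, 0, 1, 6, 4, 5]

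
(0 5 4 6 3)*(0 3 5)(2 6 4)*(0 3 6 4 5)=(0 3 6)(2 4 5)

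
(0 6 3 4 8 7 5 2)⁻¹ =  (0 2 5 7 8 4 3 6)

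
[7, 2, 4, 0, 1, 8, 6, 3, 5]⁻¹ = [3, 4, 1, 7, 2, 8, 6, 0, 5]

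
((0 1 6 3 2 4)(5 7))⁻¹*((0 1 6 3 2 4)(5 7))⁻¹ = (0 2 6)(1 4 3)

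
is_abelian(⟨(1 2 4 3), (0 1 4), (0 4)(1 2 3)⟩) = no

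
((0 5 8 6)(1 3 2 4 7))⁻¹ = (0 6 8 5)(1 7 4 2 3)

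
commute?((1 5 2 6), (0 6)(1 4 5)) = no:(1 5 2 6) * (0 6)(1 4 5) = (0 6 4 5 2), (0 6)(1 4 5) * (1 5 2 6) = (0 1 4 2 6)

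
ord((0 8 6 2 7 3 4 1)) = 8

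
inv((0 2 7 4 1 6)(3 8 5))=(0 6 1 4 7 2)(3 5 8)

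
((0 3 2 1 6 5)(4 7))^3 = (0 1)(2 5)(3 6)(4 7)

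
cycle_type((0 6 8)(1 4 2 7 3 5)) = 3.6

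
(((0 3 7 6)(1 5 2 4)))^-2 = (0 7)(1 2)(3 6)(4 5)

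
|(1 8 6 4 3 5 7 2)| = 8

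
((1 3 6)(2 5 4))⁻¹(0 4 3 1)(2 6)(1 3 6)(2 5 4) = (0 2 6 3)(1 5)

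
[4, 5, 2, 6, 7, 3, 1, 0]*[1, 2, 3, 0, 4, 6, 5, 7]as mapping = [0→4, 1→6, 2→3, 3→5, 4→7, 5→0, 6→2, 7→1]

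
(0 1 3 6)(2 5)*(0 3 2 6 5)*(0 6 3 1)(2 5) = (1 5 3 2 6)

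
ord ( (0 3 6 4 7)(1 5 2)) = 15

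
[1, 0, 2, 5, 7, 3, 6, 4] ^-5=[1, 0, 2, 5, 7, 3, 6, 4] 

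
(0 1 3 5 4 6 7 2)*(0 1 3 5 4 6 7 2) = (0 3 4 7)(1 5 6 2)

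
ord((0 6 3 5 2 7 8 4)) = 8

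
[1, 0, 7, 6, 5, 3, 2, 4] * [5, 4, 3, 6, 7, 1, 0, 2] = [4, 5, 2, 0, 1, 6, 3, 7]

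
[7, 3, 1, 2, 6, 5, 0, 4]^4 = [0, 3, 1, 2, 4, 5, 6, 7]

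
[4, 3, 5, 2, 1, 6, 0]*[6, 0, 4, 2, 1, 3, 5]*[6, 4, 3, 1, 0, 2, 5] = [4, 3, 1, 0, 6, 2, 5]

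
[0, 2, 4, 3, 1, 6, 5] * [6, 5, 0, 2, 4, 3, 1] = [6, 0, 4, 2, 5, 1, 3]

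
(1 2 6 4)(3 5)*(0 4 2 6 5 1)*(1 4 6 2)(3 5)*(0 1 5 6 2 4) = (0 2 3)(1 4)(5 6)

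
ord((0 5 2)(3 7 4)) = 3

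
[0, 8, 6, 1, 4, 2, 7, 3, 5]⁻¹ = [0, 3, 5, 7, 4, 8, 2, 6, 1]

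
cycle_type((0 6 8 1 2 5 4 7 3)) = 9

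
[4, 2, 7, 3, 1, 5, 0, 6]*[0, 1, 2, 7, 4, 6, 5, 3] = [4, 2, 3, 7, 1, 6, 0, 5]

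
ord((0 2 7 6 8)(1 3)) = 10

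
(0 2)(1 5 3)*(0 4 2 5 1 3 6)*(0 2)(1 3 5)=(0 1 3 5 6 2 4)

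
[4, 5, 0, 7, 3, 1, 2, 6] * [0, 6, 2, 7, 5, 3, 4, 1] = [5, 3, 0, 1, 7, 6, 2, 4]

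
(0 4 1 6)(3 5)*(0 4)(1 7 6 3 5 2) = (1 3 2)(4 7 6)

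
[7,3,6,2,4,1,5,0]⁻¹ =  [7,5,3,1,4,6,2,0]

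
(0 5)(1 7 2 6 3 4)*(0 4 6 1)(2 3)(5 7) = (0 7 3 6 2 1 5 4)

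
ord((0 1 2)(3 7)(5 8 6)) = 6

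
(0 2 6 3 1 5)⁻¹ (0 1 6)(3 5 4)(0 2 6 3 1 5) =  (0 4 1)(2 5 3)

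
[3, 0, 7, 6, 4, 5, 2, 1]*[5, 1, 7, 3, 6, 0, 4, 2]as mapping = [0→3, 1→5, 2→2, 3→4, 4→6, 5→0, 6→7, 7→1]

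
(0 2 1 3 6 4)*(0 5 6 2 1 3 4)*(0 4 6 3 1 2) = (0 2 1 6 4 5 3)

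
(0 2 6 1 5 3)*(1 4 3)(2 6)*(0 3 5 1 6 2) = (0 2)(4 5 6)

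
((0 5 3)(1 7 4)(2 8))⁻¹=(0 3 5)(1 4 7)(2 8)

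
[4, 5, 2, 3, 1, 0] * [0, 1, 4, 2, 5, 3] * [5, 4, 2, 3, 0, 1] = [1, 3, 0, 2, 4, 5]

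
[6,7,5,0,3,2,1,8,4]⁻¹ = [3,6,5,4,8,2,0,1,7]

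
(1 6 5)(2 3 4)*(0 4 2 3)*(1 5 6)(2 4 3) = (0 3 4 2)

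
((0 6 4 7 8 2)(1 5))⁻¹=(0 2 8 7 4 6)(1 5)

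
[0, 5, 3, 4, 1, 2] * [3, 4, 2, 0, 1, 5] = [3, 5, 0, 1, 4, 2]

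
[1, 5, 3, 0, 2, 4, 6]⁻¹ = [3, 0, 4, 2, 5, 1, 6]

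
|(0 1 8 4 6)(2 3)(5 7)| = 10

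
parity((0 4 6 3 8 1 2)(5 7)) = odd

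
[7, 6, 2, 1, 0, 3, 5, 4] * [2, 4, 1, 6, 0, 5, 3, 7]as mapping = [0→7, 1→3, 2→1, 3→4, 4→2, 5→6, 6→5, 7→0]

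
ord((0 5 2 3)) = 4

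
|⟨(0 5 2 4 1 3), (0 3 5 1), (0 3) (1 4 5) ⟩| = 720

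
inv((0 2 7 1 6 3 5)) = (0 5 3 6 1 7 2)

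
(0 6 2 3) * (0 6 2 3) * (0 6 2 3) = (0 3 2 6)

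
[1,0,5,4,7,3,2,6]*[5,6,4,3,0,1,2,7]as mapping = [0→6,1→5,2→1,3→0,4→7,5→3,6→4,7→2]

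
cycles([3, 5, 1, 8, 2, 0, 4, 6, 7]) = (0 3 8 7 6 4 2 1 5)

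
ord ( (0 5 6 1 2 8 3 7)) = 8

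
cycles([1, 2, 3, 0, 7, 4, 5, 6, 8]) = (0 1 2 3)(4 7 6 5)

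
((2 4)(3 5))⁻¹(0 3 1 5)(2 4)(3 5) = (0 5 1 3)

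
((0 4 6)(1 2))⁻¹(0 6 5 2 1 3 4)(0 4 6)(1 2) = (0 5 1 2 3 6 4)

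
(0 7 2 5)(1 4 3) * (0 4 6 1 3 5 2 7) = (1 6)(4 5)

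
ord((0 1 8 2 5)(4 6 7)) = 15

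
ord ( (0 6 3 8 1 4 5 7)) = 8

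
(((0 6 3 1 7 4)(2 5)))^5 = (0 4 7 1 3 6)(2 5)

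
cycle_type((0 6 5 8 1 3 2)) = 7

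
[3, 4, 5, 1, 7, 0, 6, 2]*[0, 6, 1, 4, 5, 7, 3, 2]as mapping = [0→4, 1→5, 2→7, 3→6, 4→2, 5→0, 6→3, 7→1]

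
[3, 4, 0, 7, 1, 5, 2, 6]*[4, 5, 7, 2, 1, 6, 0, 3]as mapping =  [0→2, 1→1, 2→4, 3→3, 4→5, 5→6, 6→7, 7→0]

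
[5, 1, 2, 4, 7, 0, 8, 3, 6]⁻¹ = [5, 1, 2, 7, 3, 0, 8, 4, 6]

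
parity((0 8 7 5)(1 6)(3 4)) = odd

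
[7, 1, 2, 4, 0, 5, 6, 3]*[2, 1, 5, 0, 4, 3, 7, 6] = [6, 1, 5, 4, 2, 3, 7, 0]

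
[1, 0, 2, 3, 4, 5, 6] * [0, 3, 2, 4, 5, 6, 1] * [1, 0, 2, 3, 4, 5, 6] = [3, 1, 2, 4, 5, 6, 0]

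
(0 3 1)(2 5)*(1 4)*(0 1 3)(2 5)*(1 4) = (1 4 3)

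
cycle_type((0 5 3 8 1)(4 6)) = 2.5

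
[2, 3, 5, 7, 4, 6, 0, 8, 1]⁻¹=[6, 8, 0, 1, 4, 2, 5, 3, 7]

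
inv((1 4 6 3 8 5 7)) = (1 7 5 8 3 6 4)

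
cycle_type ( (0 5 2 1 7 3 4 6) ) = 8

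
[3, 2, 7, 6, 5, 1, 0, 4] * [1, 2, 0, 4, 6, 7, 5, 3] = [4, 0, 3, 5, 7, 2, 1, 6]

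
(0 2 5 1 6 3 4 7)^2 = (0 5 6 4)(1 3 7 2)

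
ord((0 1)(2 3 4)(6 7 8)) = 6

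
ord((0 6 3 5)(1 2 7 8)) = 4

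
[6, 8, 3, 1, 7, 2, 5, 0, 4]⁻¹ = [7, 3, 5, 2, 8, 6, 0, 4, 1]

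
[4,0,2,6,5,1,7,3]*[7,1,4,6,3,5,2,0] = [3,7,4,2,5,1,0,6]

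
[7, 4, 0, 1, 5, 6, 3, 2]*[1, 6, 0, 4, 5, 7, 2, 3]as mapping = [0→3, 1→5, 2→1, 3→6, 4→7, 5→2, 6→4, 7→0]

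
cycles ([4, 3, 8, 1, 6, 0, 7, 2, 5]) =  (0 4 6 7 2 8 5)(1 3)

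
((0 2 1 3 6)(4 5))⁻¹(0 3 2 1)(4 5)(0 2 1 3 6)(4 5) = (1 3 2 6)(4 5)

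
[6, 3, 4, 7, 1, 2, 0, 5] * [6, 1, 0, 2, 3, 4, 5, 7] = [5, 2, 3, 7, 1, 0, 6, 4]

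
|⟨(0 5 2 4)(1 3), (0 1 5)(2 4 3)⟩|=360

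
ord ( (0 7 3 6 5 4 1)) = 7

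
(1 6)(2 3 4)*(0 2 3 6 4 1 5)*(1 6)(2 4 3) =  (0 4 2 1 3 6 5)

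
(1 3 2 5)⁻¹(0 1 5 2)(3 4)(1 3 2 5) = (0 3 1 5)(2 4)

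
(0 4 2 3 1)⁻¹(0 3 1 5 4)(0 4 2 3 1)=(0 5 2 4 1)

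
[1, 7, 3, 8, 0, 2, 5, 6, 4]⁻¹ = [4, 0, 5, 2, 8, 6, 7, 1, 3]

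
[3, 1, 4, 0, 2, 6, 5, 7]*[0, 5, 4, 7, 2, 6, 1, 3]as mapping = [0→7, 1→5, 2→2, 3→0, 4→4, 5→1, 6→6, 7→3]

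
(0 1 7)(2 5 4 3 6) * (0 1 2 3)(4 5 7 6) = (0 2 7 1 6 3 4)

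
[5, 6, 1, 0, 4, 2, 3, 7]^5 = [3, 2, 5, 6, 4, 0, 1, 7]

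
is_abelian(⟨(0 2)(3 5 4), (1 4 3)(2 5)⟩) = no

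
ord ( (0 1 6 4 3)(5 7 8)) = 15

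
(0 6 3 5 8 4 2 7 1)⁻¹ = (0 1 7 2 4 8 5 3 6)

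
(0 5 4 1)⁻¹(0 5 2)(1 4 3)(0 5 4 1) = (0 1 3)(2 5 4)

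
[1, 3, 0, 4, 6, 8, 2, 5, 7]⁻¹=[2, 0, 6, 1, 3, 7, 4, 8, 5]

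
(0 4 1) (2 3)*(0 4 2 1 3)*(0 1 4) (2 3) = (0 3 4 2 1) 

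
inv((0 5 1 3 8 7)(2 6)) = (0 7 8 3 1 5)(2 6)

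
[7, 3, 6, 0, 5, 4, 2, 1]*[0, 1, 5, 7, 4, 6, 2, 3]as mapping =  [0→3, 1→7, 2→2, 3→0, 4→6, 5→4, 6→5, 7→1]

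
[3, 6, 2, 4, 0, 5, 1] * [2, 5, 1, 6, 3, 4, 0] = [6, 0, 1, 3, 2, 4, 5]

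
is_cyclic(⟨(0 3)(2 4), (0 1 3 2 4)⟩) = no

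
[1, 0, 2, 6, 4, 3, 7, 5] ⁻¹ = [1, 0, 2, 5, 4, 7, 3, 6] 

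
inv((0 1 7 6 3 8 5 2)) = (0 2 5 8 3 6 7 1)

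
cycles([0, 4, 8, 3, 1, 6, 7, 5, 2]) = (1 4)(2 8)(5 6 7)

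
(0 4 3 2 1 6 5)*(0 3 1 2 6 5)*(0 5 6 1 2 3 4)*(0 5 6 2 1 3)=(0 5 4 1 2)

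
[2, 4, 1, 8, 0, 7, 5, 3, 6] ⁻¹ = [4, 2, 0, 7, 1, 6, 8, 5, 3] 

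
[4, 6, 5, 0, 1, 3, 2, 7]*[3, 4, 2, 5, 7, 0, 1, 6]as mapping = [0→7, 1→1, 2→0, 3→3, 4→4, 5→5, 6→2, 7→6]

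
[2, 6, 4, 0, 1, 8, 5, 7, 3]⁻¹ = [3, 4, 0, 8, 2, 6, 1, 7, 5]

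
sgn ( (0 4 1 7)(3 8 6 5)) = 1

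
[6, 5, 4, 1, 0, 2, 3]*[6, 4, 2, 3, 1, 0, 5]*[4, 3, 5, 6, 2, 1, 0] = [1, 4, 3, 2, 0, 5, 6]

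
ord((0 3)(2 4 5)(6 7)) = 6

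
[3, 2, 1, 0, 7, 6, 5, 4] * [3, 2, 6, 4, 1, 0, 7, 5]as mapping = [0→4, 1→6, 2→2, 3→3, 4→5, 5→7, 6→0, 7→1]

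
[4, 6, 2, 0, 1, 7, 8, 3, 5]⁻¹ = [3, 4, 2, 7, 0, 8, 1, 5, 6]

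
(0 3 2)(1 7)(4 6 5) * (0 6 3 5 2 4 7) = (0 5 7 1)(2 6)(3 4)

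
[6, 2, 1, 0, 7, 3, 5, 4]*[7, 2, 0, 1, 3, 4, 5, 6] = [5, 0, 2, 7, 6, 1, 4, 3]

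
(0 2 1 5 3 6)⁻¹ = (0 6 3 5 1 2)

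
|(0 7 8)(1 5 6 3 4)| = 15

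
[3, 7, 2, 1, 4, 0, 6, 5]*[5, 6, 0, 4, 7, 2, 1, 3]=[4, 3, 0, 6, 7, 5, 1, 2]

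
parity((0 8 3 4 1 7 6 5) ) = odd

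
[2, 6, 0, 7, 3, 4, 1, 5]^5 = [2, 6, 0, 7, 3, 4, 1, 5]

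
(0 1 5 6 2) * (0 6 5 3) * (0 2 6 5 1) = (1 3 2 5) 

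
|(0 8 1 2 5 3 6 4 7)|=9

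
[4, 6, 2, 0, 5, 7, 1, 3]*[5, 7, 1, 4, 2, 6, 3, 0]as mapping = [0→2, 1→3, 2→1, 3→5, 4→6, 5→0, 6→7, 7→4]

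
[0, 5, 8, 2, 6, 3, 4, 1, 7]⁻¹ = [0, 7, 3, 5, 6, 1, 4, 8, 2]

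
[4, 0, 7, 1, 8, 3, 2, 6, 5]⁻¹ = [1, 3, 6, 5, 0, 8, 7, 2, 4]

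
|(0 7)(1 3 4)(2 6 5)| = 6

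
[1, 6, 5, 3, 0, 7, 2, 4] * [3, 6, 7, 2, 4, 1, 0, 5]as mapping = [0→6, 1→0, 2→1, 3→2, 4→3, 5→5, 6→7, 7→4]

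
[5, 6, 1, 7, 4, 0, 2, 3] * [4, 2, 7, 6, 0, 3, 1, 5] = [3, 1, 2, 5, 0, 4, 7, 6]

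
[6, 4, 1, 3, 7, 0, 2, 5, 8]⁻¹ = [5, 2, 6, 3, 1, 7, 0, 4, 8]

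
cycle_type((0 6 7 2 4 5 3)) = 7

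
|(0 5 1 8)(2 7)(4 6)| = 4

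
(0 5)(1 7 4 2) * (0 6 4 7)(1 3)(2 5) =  (0 2 3 1)(4 5 6)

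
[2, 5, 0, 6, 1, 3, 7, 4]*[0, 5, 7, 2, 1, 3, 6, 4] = [7, 3, 0, 6, 5, 2, 4, 1]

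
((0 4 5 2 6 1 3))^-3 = (0 6 4 1 5 3 2)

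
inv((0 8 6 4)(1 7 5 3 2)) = (0 4 6 8)(1 2 3 5 7)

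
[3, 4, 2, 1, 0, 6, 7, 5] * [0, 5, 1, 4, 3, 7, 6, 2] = [4, 3, 1, 5, 0, 6, 2, 7]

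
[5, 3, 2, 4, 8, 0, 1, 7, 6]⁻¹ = [5, 6, 2, 1, 3, 0, 8, 7, 4]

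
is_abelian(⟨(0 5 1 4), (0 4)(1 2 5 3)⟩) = no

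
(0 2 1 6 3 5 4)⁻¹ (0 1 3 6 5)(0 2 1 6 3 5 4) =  (2 6 5 3 4)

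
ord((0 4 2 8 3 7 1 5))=8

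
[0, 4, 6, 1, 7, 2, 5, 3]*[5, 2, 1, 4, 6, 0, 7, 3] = [5, 6, 7, 2, 3, 1, 0, 4]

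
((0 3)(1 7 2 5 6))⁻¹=(0 3)(1 6 5 2 7)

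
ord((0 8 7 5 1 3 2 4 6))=9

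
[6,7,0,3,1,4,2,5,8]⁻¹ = [2,4,6,3,5,7,0,1,8]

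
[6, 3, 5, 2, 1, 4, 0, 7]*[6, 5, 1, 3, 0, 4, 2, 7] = [2, 3, 4, 1, 5, 0, 6, 7]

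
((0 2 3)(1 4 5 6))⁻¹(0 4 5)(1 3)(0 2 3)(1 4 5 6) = (0 4)(2 5 6)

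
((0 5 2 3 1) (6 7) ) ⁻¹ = (0 1 3 2 5) (6 7) 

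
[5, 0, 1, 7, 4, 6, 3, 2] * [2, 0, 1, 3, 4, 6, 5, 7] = [6, 2, 0, 7, 4, 5, 3, 1]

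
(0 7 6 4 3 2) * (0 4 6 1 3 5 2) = (0 7 1 3)(2 4 5)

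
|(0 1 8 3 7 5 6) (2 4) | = 14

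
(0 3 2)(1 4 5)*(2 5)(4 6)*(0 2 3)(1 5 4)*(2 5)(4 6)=(1 4 3 6)(2 5)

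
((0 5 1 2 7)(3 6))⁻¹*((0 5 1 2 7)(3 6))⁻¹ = (0 2 5 7 1)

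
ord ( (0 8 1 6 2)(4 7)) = 10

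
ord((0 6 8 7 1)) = 5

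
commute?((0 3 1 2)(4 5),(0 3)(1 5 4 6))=no:(0 3 1 2)(4 5) * (0 3)(1 5 4 6)=(1 2 3 5 6),(0 3)(1 5 4 6) * (0 3 1 2)(4 5)=(0 1 4 6 2)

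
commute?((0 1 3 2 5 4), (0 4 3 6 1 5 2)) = no:(0 1 3 2 5 4)*(0 4 3 6 1 5 2) = (0 5 3)(1 6), (0 4 3 6 1 5 2)*(0 1 3 2 5 4) = (1 4 2)(3 6)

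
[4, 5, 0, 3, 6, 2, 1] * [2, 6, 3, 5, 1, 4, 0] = [1, 4, 2, 5, 0, 3, 6]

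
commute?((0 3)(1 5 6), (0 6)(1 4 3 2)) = no:(0 3)(1 5 6)*(0 6)(1 4 3 2) = (0 2 1 5)(3 6 4), (0 6)(1 4 3 2)*(0 3)(1 5 6) = (0 1 4)(2 5 6 3)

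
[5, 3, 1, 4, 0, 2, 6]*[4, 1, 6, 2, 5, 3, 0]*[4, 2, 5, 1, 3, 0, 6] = [1, 5, 2, 0, 3, 6, 4]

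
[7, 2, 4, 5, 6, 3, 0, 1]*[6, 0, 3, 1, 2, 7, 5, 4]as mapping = [0→4, 1→3, 2→2, 3→7, 4→5, 5→1, 6→6, 7→0]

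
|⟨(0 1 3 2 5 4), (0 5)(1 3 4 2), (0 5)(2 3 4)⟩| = 720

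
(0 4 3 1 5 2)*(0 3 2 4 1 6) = (0 1 5 4 2 3 6)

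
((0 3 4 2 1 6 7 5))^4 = (0 1)(2 5)(3 6)(4 7)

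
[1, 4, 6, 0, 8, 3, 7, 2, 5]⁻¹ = [3, 0, 7, 5, 1, 8, 2, 6, 4]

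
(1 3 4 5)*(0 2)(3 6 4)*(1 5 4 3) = (0 2)(1 6 3)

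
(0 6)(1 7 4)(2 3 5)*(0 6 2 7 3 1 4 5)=(0 2 1 3)(5 7)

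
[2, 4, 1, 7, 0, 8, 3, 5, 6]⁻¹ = [4, 2, 0, 6, 1, 7, 8, 3, 5]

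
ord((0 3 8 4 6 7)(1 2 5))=6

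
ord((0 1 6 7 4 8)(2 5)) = 6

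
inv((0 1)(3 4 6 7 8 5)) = (0 1)(3 5 8 7 6 4)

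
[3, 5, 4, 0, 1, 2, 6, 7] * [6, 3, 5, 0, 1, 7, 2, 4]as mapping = [0→0, 1→7, 2→1, 3→6, 4→3, 5→5, 6→2, 7→4]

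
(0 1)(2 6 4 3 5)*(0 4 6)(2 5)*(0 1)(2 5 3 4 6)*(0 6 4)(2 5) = (0 6 5 3 2 1 4)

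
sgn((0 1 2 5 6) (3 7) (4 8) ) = 1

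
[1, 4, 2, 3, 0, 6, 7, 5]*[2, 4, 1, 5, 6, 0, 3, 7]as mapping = [0→4, 1→6, 2→1, 3→5, 4→2, 5→3, 6→7, 7→0]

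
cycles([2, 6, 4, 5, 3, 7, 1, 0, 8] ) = (0 2 4 3 5 7)(1 6)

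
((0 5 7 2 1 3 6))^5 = (0 3 2 5 6 1 7)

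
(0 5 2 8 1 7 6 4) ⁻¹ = (0 4 6 7 1 8 2 5) 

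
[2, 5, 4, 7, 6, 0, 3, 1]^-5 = [6, 2, 3, 5, 7, 4, 1, 0]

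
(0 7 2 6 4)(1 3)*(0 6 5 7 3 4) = (0 3 1 4 6)(2 5 7)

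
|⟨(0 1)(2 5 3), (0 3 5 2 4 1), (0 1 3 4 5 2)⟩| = 720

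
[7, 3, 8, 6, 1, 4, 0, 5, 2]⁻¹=[6, 4, 8, 1, 5, 7, 3, 0, 2]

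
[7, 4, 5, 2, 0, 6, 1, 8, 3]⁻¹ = [4, 6, 3, 8, 1, 2, 5, 0, 7]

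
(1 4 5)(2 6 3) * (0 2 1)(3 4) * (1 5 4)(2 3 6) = (0 3 5)(1 6)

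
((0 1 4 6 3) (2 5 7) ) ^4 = (0 3 6 4 1) (2 5 7) 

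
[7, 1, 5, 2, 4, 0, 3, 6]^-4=[6, 1, 0, 5, 4, 7, 2, 3]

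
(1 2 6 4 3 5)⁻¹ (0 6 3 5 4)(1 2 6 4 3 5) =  (0 4 5 1 3)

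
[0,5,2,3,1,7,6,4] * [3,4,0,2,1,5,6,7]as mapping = [0→3,1→5,2→0,3→2,4→4,5→7,6→6,7→1]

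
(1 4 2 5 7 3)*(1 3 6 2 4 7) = (1 7 6 2 5)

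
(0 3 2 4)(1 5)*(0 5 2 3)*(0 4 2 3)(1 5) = (0 4 1 3)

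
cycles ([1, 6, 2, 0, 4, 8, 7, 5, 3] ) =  (0 1 6 7 5 8 3)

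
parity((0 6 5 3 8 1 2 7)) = odd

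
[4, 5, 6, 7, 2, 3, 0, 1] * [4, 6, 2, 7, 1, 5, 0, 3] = [1, 5, 0, 3, 2, 7, 4, 6]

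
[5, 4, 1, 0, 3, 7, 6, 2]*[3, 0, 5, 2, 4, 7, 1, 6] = [7, 4, 0, 3, 2, 6, 1, 5]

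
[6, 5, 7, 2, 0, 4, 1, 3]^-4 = [6, 5, 3, 7, 0, 4, 1, 2]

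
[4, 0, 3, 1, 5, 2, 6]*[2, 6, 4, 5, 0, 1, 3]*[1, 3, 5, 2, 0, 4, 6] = [1, 5, 4, 6, 3, 0, 2]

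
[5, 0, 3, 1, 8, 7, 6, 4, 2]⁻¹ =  [1, 3, 8, 2, 7, 0, 6, 5, 4]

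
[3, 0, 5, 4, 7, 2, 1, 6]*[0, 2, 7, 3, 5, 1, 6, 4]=[3, 0, 1, 5, 4, 7, 2, 6]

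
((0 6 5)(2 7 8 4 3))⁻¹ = (0 5 6)(2 3 4 8 7)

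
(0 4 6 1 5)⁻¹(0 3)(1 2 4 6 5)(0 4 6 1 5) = (0 5 2 6 1)(3 4)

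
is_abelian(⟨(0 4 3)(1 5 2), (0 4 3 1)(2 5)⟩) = no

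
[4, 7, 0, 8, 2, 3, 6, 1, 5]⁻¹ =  [2, 7, 4, 5, 0, 8, 6, 1, 3]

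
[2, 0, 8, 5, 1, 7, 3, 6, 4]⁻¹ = [1, 4, 0, 6, 8, 3, 7, 5, 2]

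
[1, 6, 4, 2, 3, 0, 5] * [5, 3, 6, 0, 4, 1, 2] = [3, 2, 4, 6, 0, 5, 1]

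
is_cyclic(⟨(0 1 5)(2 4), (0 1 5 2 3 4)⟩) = no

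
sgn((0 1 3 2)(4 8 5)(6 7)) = 1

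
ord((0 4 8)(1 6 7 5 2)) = 15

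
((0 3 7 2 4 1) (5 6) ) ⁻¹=(0 1 4 2 7 3) (5 6) 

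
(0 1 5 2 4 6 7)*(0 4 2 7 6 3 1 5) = (0 5 7 4 3 1)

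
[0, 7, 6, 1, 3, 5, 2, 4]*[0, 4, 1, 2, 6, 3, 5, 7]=[0, 7, 5, 4, 2, 3, 1, 6]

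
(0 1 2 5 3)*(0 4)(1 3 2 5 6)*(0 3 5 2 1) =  (0 5 1 2 6)(3 4)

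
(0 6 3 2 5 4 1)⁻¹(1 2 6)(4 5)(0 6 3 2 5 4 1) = (0 5 3)(1 4)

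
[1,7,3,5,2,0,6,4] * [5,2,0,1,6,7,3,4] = [2,4,1,7,0,5,3,6]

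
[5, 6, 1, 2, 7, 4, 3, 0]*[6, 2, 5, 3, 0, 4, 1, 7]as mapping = [0→4, 1→1, 2→2, 3→5, 4→7, 5→0, 6→3, 7→6]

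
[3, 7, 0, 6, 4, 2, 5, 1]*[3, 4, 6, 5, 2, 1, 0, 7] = [5, 7, 3, 0, 2, 6, 1, 4]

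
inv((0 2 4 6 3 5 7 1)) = (0 1 7 5 3 6 4 2)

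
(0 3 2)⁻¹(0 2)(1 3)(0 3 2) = (0 3)(1 2)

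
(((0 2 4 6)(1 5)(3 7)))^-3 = (0 2 4 6)(1 5)(3 7)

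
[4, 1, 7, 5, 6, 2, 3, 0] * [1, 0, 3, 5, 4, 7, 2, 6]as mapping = [0→4, 1→0, 2→6, 3→7, 4→2, 5→3, 6→5, 7→1]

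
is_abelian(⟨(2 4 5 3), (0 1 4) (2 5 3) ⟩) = no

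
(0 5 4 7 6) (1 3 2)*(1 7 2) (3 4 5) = (0 3 1 4 2 7 6) 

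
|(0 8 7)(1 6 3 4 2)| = 15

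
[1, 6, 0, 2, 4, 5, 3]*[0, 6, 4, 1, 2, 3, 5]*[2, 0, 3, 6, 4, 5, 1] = [1, 5, 2, 4, 3, 6, 0]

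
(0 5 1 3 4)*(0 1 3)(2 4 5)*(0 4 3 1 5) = (0 2 3)(1 4 5)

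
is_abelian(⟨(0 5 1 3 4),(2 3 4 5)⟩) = no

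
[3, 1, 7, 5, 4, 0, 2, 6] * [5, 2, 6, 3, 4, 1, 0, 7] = [3, 2, 7, 1, 4, 5, 6, 0]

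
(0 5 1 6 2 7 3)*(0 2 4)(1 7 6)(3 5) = (0 3 2 6 4)(5 7)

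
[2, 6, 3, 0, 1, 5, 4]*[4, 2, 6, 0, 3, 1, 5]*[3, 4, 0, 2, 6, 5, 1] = [1, 5, 3, 6, 0, 4, 2]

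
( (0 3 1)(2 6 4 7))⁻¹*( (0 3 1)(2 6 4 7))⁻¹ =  (0 3 1)(2 4)(6 7)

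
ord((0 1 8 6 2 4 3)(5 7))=14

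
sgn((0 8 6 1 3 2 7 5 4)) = 1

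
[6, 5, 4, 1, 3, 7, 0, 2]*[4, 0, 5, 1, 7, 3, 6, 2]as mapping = [0→6, 1→3, 2→7, 3→0, 4→1, 5→2, 6→4, 7→5]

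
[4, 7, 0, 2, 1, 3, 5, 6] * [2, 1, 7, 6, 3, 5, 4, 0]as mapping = [0→3, 1→0, 2→2, 3→7, 4→1, 5→6, 6→5, 7→4]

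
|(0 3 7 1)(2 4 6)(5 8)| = 12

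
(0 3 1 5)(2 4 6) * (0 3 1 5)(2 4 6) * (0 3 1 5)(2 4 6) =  (0 5 1 3)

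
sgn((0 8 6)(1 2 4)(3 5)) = -1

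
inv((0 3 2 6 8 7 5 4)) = (0 4 5 7 8 6 2 3)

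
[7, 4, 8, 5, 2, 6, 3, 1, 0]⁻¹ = [8, 7, 4, 6, 1, 3, 5, 0, 2]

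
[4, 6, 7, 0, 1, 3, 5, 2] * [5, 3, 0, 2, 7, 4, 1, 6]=[7, 1, 6, 5, 3, 2, 4, 0]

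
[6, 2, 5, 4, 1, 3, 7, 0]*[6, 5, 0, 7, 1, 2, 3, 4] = [3, 0, 2, 1, 5, 7, 4, 6]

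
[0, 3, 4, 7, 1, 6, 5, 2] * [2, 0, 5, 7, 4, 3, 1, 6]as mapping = [0→2, 1→7, 2→4, 3→6, 4→0, 5→1, 6→3, 7→5]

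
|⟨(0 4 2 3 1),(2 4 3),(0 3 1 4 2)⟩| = 60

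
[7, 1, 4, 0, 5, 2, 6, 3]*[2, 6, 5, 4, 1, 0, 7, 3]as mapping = [0→3, 1→6, 2→1, 3→2, 4→0, 5→5, 6→7, 7→4]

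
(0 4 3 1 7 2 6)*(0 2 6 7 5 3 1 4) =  (1 5 3 4)(2 7 6)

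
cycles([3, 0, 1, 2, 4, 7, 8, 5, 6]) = (0 3 2 1)(5 7)(6 8)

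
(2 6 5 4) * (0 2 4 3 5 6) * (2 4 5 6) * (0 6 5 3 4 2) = (0 2 6)(3 5 4)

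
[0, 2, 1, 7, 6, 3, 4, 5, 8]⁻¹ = [0, 2, 1, 5, 6, 7, 4, 3, 8]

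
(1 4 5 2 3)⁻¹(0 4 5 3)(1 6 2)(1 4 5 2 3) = (0 5 2 1)(3 4 6)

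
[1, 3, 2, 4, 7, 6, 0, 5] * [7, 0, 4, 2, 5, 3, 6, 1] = [0, 2, 4, 5, 1, 6, 7, 3]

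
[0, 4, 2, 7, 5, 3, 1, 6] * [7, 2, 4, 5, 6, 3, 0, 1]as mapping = [0→7, 1→6, 2→4, 3→1, 4→3, 5→5, 6→2, 7→0]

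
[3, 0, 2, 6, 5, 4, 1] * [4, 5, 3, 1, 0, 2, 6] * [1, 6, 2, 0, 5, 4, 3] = [6, 5, 0, 3, 2, 1, 4]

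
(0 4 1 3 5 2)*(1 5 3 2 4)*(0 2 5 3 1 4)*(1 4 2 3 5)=(0 2 3 4 5) 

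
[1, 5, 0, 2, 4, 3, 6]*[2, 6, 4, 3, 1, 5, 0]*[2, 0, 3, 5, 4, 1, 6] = [6, 1, 3, 4, 0, 5, 2]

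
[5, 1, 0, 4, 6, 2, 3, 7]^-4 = [2, 1, 5, 6, 3, 0, 4, 7]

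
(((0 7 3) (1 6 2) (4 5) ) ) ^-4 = (0 3 7) (1 2 6) 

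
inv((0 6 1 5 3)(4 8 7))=(0 3 5 1 6)(4 7 8)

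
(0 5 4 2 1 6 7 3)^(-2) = (0 7 1 4)(2 5 3 6)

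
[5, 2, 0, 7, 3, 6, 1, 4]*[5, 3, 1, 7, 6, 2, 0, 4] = [2, 1, 5, 4, 7, 0, 3, 6]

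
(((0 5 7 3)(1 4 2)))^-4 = (1 2 4)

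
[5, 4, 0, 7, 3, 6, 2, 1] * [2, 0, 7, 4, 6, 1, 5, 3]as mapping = [0→1, 1→6, 2→2, 3→3, 4→4, 5→5, 6→7, 7→0]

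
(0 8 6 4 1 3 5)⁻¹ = (0 5 3 1 4 6 8)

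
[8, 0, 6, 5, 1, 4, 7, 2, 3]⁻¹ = [1, 4, 7, 8, 5, 3, 2, 6, 0]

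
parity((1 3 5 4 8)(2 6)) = odd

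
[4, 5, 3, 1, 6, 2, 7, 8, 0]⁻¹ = [8, 3, 5, 2, 0, 1, 4, 6, 7]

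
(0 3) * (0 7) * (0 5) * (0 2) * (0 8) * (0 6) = (0 3 7 5 2 8 6)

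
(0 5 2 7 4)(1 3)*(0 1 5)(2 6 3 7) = (1 7 4)(3 5 6)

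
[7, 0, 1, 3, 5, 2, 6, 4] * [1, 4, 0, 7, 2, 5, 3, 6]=[6, 1, 4, 7, 5, 0, 3, 2]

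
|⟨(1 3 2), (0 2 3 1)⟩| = 24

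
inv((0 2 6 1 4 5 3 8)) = (0 8 3 5 4 1 6 2)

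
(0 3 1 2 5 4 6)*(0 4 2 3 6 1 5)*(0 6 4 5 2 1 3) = (0 4 3 2 6 5 1)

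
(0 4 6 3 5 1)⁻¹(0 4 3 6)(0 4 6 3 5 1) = (3 4 6 5)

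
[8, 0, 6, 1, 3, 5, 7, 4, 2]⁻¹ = [1, 3, 8, 4, 7, 5, 2, 6, 0]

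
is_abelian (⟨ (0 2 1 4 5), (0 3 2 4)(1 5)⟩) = no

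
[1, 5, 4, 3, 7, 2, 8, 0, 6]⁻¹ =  [7, 0, 5, 3, 2, 1, 8, 4, 6]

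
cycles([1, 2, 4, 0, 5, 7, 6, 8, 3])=(0 1 2 4 5 7 8 3) 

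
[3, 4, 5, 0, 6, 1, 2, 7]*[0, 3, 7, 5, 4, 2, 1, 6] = [5, 4, 2, 0, 1, 3, 7, 6]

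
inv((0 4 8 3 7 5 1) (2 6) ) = (0 1 5 7 3 8 4) (2 6) 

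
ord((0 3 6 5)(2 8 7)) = 12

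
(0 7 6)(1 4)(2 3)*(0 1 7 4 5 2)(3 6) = (0 4 7 3)(1 5 2 6)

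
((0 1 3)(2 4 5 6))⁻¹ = (0 3 1)(2 6 5 4)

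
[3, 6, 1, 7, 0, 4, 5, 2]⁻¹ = [4, 2, 7, 0, 5, 6, 1, 3]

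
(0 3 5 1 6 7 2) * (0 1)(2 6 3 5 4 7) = (0 5)(1 3 4 7 6 2)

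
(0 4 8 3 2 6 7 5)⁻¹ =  (0 5 7 6 2 3 8 4)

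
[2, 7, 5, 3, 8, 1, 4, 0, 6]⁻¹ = [7, 5, 0, 3, 6, 2, 8, 1, 4]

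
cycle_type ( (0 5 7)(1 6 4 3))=3.4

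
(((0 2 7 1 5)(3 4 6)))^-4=(0 2 7 1 5)(3 6 4)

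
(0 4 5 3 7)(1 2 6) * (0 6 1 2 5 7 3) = (0 4 7 6 2 1 5)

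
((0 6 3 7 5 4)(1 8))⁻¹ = (0 4 5 7 3 6)(1 8)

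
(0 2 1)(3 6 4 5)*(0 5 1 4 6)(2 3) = (0 3)(1 5 2 4)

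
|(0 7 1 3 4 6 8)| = 7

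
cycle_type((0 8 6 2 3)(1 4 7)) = 3.5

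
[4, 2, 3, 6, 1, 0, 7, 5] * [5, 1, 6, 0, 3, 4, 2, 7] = [3, 6, 0, 2, 1, 5, 7, 4]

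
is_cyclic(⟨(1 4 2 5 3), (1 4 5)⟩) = no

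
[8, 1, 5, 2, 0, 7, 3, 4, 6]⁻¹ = [4, 1, 3, 6, 7, 2, 8, 5, 0]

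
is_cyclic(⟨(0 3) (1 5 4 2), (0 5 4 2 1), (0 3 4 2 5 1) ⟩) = no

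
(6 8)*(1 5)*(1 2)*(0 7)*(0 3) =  (0 7 3)(1 5 2)(6 8)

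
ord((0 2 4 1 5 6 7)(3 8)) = 14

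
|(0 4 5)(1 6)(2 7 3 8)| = 12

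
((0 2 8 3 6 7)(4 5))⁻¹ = (0 7 6 3 8 2)(4 5)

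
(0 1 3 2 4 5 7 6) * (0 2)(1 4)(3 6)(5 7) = (0 4 7 3)(1 6 2)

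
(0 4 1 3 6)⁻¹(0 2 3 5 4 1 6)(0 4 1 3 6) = (0 4 2 6 5 1 3)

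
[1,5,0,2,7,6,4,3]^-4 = [4,7,6,5,0,3,2,1]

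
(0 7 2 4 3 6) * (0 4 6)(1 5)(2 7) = (0 2 6 4 3)(1 5)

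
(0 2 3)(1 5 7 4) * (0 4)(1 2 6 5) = (0 6 5 7)(2 3 4)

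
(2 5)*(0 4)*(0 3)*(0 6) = (0 4 3 6)(2 5)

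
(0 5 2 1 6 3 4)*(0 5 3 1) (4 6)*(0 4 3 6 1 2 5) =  (0 6 2 4) (1 3) 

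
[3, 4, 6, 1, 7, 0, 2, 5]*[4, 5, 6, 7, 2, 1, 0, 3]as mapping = [0→7, 1→2, 2→0, 3→5, 4→3, 5→4, 6→6, 7→1]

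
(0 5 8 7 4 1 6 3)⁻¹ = (0 3 6 1 4 7 8 5)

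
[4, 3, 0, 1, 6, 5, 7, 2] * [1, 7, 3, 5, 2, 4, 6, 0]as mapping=[0→2, 1→5, 2→1, 3→7, 4→6, 5→4, 6→0, 7→3]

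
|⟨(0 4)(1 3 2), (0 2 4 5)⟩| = 720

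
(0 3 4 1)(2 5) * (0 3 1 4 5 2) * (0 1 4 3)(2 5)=(0 4 3 2 5 1)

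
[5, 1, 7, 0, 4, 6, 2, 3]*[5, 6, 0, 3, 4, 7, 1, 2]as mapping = [0→7, 1→6, 2→2, 3→5, 4→4, 5→1, 6→0, 7→3]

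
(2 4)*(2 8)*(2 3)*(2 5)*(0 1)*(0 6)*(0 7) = (0 1 6 7)(2 4 8 3 5)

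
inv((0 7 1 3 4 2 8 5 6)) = (0 6 5 8 2 4 3 1 7)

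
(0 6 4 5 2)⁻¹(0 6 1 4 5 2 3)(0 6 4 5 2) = (0 3 6 4 1 5 2)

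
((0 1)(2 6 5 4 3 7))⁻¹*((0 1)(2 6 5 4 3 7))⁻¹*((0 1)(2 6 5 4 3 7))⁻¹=(0 1)(2 4)(3 6)(5 7)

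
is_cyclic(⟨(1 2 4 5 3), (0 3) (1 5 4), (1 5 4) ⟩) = no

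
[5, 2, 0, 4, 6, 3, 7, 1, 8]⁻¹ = [2, 7, 1, 5, 3, 0, 4, 6, 8]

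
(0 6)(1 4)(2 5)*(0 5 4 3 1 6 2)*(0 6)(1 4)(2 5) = (0 5 6 2 1 3 4)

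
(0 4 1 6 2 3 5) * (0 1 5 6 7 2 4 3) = (0 3 6 4 5 1 7 2)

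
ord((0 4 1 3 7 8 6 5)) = 8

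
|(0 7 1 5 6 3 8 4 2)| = 9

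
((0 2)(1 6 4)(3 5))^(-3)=(0 2)(3 5)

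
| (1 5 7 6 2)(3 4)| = 10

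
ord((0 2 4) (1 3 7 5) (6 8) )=12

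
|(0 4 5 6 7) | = 5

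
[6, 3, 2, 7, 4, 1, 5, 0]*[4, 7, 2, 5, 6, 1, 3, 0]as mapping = [0→3, 1→5, 2→2, 3→0, 4→6, 5→7, 6→1, 7→4]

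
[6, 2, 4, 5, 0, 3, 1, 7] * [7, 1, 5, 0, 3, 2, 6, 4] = [6, 5, 3, 2, 7, 0, 1, 4]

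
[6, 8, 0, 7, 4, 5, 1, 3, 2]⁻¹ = [2, 6, 8, 7, 4, 5, 0, 3, 1]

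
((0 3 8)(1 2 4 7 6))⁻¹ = (0 8 3)(1 6 7 4 2)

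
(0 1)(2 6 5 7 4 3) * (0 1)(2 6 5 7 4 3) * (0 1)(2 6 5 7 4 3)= (0 1)(2 7)(3 5)(4 6)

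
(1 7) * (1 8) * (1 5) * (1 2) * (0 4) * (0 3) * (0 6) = (0 4 3 6) (1 7 8 5 2) 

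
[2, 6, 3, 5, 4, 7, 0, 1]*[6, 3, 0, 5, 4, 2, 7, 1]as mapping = [0→0, 1→7, 2→5, 3→2, 4→4, 5→1, 6→6, 7→3]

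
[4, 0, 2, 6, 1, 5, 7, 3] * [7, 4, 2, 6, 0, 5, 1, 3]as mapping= [0→0, 1→7, 2→2, 3→1, 4→4, 5→5, 6→3, 7→6]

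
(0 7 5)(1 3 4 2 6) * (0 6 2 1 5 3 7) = (1 7 3 4)(5 6)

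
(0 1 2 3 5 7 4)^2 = (0 2 5 4 1 3 7)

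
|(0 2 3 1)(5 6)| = 4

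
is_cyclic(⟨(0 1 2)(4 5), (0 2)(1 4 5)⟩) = no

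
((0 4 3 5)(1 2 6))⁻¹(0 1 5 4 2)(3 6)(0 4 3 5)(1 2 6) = (0 3 6 4 2)(1 5)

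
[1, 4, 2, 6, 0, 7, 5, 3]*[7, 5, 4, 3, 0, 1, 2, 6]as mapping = [0→5, 1→0, 2→4, 3→2, 4→7, 5→6, 6→1, 7→3]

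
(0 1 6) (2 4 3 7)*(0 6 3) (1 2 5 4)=(0 2 1 3 7 5 4) 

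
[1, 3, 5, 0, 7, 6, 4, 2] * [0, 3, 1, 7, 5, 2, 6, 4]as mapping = [0→3, 1→7, 2→2, 3→0, 4→4, 5→6, 6→5, 7→1]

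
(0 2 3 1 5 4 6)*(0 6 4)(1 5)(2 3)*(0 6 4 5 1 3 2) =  (0 2)(1 3)(4 5 6)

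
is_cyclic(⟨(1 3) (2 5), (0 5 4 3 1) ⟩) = no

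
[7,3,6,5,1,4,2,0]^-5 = [7,4,6,1,5,3,2,0]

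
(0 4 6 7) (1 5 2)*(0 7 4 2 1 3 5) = (0 2 3 5 1) (4 6) 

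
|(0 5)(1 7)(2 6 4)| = 6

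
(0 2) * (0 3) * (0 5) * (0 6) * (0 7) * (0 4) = (0 2 3 5 6 7 4)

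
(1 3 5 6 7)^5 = ()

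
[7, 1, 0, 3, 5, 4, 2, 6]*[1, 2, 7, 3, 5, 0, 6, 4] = [4, 2, 1, 3, 0, 5, 7, 6]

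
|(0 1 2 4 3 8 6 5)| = 8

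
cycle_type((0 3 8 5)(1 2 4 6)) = 4^2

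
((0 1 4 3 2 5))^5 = (0 5 2 3 4 1)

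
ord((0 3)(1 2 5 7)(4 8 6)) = 12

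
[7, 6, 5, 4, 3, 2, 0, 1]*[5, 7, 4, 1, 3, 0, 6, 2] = [2, 6, 0, 3, 1, 4, 5, 7]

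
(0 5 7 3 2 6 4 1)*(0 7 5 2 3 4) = (0 2 6)(1 7 4)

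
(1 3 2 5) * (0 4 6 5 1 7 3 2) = (0 4 6 5 7 3)(1 2)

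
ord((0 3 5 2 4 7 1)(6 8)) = 14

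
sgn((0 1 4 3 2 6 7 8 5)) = 1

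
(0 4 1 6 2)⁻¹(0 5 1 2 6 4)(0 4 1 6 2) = (0 2 1 4 5 6)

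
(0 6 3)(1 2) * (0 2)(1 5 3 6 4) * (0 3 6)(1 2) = (0 4 2 5 6)(1 3)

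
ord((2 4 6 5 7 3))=6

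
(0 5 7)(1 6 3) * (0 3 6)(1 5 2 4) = (0 2 4 1)(3 5 7)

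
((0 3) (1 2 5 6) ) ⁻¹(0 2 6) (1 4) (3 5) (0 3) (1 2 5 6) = (0 6) (1 3 5) (2 4) 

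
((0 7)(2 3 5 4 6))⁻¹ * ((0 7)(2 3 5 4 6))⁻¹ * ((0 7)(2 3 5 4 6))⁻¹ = (0 7)(2 5 6 3 4)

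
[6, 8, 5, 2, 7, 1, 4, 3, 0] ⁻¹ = [8, 5, 3, 7, 6, 2, 0, 4, 1] 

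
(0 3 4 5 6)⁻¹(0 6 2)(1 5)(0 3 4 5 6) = (0 2 3)(1 6)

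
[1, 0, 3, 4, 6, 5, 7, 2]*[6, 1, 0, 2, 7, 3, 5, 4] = [1, 6, 2, 7, 5, 3, 4, 0]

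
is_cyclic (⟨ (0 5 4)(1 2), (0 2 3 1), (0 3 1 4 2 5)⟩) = no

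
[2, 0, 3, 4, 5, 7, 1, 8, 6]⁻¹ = [1, 6, 0, 2, 3, 4, 8, 5, 7]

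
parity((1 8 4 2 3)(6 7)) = odd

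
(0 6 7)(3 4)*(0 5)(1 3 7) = (0 6 1 3 4 7 5)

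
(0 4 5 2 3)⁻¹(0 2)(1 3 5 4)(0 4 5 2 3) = (0 2 5 1)(3 4)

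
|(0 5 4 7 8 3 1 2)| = 8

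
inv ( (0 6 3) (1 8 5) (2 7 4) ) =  (0 3 6) (1 5 8) (2 4 7) 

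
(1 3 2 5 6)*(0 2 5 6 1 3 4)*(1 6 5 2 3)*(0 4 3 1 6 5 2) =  (0 1 3)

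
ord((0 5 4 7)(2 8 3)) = 12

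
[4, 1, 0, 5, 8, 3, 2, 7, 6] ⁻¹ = [2, 1, 6, 5, 0, 3, 8, 7, 4] 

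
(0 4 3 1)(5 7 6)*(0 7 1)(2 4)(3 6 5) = (0 2 4 6 3)(1 7 5)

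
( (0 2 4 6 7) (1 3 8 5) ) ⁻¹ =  (0 7 6 4 2) (1 5 8 3) 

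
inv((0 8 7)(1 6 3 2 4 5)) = (0 7 8)(1 5 4 2 3 6)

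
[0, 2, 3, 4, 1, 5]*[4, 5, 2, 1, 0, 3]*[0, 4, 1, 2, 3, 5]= [3, 1, 4, 0, 5, 2]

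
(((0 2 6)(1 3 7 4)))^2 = (0 6 2)(1 7)(3 4)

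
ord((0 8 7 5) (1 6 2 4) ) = 4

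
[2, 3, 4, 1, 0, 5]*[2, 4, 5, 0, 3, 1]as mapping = [0→5, 1→0, 2→3, 3→4, 4→2, 5→1]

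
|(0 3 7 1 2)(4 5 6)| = 15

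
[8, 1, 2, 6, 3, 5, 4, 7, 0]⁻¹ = [8, 1, 2, 4, 6, 5, 3, 7, 0]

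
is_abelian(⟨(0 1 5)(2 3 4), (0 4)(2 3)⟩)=no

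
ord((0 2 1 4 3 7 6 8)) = 8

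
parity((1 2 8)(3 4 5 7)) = odd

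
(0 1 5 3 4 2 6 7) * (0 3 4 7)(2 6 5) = (0 1 2 5 4 6)(3 7)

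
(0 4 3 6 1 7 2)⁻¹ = (0 2 7 1 6 3 4)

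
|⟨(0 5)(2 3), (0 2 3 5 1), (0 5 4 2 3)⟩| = 360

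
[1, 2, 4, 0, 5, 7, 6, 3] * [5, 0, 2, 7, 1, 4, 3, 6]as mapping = [0→0, 1→2, 2→1, 3→5, 4→4, 5→6, 6→3, 7→7]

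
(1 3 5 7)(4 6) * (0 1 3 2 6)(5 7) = (0 1 2 6 4)(3 7)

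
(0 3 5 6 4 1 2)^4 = (0 4 3 1 5 2 6)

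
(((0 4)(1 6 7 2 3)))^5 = (0 4)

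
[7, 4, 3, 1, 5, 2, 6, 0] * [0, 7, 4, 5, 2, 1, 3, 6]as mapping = [0→6, 1→2, 2→5, 3→7, 4→1, 5→4, 6→3, 7→0]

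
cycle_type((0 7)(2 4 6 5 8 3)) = 2.6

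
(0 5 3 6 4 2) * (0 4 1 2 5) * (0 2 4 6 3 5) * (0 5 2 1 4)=(0 1)(2 6 4 5)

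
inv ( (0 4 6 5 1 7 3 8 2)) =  (0 2 8 3 7 1 5 6 4)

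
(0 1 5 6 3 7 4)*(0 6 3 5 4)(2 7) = (0 1 4 6 5 3 2 7)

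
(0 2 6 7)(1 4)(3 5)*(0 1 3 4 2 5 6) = (0 5 4 3 6 7 1 2)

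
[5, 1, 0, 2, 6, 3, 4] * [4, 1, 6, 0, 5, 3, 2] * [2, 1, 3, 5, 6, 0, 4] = [5, 1, 6, 4, 3, 2, 0]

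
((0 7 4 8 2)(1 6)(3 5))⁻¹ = (0 2 8 4 7)(1 6)(3 5)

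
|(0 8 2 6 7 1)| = 6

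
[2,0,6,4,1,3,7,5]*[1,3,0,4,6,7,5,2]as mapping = [0→0,1→1,2→5,3→6,4→3,5→4,6→2,7→7]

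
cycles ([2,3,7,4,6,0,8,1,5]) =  (0 2 7 1 3 4 6 8 5) 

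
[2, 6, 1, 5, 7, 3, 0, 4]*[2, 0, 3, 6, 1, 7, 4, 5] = [3, 4, 0, 7, 5, 6, 2, 1]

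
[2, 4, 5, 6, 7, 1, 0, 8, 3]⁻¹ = [6, 5, 0, 8, 1, 2, 3, 4, 7]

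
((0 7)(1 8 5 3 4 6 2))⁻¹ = (0 7)(1 2 6 4 3 5 8)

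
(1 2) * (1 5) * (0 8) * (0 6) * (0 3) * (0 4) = (0 8 6 3 4)(1 2 5)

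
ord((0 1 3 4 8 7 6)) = 7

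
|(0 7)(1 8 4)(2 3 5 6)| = 12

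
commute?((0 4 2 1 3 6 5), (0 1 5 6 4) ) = no:(0 4 2 1 3 6 5) * (0 1 5 6 4) = (1 3 4 2 5), (0 1 5 6 4) * (0 4 2 1 3 6 5) = (0 3 6 2 1) 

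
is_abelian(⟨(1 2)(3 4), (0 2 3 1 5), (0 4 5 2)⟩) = no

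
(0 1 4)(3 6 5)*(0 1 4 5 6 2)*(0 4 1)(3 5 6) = (0 1 6 3 2 4)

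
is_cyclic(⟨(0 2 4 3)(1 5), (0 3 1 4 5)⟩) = no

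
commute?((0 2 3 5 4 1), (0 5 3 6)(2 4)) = no:(0 2 3 5 4 1)*(0 5 3 6)(2 4) = (0 4 1 5 2 6), (0 5 3 6)(2 4)*(0 2 3 5 4 1) = (0 4 3 6 2 1)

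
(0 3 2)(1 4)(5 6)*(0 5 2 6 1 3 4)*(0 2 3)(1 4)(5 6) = (0 1 2 6 3 5 4)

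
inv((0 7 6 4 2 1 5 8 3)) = (0 3 8 5 1 2 4 6 7)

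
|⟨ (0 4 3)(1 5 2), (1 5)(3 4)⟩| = 6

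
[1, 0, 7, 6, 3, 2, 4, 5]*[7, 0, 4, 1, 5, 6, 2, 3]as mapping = [0→0, 1→7, 2→3, 3→2, 4→1, 5→4, 6→5, 7→6]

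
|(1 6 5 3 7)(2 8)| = 10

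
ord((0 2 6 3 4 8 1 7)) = 8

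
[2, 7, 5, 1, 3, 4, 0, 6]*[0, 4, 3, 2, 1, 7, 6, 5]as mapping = [0→3, 1→5, 2→7, 3→4, 4→2, 5→1, 6→0, 7→6]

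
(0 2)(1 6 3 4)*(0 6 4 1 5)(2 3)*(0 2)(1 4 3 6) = (0 6)(1 3 4 5 2)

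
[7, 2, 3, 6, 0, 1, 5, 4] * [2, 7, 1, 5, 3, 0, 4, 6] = [6, 1, 5, 4, 2, 7, 0, 3]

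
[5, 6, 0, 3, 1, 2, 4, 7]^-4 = [2, 4, 5, 3, 6, 0, 1, 7]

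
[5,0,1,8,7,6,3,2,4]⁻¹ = [1,2,7,6,8,0,5,4,3]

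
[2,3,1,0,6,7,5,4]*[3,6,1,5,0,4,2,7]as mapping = [0→1,1→5,2→6,3→3,4→2,5→7,6→4,7→0]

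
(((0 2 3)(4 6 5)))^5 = (0 3 2)(4 5 6)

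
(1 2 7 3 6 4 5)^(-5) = (1 7 6 5 2 3 4)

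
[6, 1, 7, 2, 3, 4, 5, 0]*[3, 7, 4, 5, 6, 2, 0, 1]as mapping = [0→0, 1→7, 2→1, 3→4, 4→5, 5→6, 6→2, 7→3]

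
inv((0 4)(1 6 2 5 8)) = (0 4)(1 8 5 2 6)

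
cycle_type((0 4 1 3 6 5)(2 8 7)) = 3.6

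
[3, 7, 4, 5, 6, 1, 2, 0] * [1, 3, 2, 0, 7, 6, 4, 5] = [0, 5, 7, 6, 4, 3, 2, 1]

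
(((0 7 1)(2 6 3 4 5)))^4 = (0 7 1)(2 5 4 3 6)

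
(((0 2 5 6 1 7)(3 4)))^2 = (0 5 1)(2 6 7)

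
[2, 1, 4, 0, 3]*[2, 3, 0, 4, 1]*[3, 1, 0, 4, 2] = [3, 4, 1, 0, 2]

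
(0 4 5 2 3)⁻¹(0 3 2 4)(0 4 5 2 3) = (0 3 5 4)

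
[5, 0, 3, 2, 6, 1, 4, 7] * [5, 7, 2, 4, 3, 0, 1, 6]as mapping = [0→0, 1→5, 2→4, 3→2, 4→1, 5→7, 6→3, 7→6]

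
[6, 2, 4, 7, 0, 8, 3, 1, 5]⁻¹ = [4, 7, 1, 6, 2, 8, 0, 3, 5]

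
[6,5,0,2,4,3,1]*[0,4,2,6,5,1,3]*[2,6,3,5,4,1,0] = [5,6,2,3,1,0,4]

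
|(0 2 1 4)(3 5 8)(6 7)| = 12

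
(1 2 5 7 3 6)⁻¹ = (1 6 3 7 5 2)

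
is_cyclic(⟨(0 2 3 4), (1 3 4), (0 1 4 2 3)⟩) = no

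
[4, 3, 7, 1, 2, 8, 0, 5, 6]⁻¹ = [6, 3, 4, 1, 0, 7, 8, 2, 5]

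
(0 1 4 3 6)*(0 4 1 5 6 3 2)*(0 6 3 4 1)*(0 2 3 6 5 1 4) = (0 1 2 5 6 4 3)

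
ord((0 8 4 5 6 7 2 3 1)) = 9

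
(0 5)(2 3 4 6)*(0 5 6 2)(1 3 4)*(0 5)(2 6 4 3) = (0 4 6 5)(1 2 3)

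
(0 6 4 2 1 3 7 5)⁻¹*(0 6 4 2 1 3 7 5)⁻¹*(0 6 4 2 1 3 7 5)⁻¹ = (0 3 4 5 1 6 7 2)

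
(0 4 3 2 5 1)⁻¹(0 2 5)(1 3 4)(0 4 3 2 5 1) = (0 2 3)(1 4 5)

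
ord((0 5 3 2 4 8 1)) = 7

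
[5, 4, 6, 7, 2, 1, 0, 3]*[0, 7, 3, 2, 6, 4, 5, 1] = [4, 6, 5, 1, 3, 7, 0, 2]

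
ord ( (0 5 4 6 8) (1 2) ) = 10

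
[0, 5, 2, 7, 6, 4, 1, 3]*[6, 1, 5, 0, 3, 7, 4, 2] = [6, 7, 5, 2, 4, 3, 1, 0]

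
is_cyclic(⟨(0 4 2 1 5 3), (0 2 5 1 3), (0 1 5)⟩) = no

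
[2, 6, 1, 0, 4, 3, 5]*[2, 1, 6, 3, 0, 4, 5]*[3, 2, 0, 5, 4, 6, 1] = [1, 6, 2, 0, 3, 5, 4]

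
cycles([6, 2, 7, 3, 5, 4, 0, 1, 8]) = (0 6)(1 2 7)(4 5)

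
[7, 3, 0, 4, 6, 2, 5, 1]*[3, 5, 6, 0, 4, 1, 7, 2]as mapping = [0→2, 1→0, 2→3, 3→4, 4→7, 5→6, 6→1, 7→5]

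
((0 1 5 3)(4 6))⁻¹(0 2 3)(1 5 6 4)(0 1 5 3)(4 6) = (0 1 2)(3 4 6 5)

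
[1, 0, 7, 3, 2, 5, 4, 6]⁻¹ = [1, 0, 4, 3, 6, 5, 7, 2]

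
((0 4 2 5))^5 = (0 4 2 5)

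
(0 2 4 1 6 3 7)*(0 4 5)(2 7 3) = (0 7 4 1 6 2 5)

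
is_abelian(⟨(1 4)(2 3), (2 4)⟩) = no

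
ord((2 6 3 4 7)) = 5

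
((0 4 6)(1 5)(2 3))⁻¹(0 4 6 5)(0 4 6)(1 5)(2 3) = (0 1 4 6)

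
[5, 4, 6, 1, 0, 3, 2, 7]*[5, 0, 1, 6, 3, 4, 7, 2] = [4, 3, 7, 0, 5, 6, 1, 2]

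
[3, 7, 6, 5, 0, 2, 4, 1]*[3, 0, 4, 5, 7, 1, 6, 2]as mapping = [0→5, 1→2, 2→6, 3→1, 4→3, 5→4, 6→7, 7→0]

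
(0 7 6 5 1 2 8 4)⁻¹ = (0 4 8 2 1 5 6 7)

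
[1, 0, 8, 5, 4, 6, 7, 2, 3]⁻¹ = [1, 0, 7, 8, 4, 3, 5, 6, 2]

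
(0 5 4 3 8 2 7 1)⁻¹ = (0 1 7 2 8 3 4 5)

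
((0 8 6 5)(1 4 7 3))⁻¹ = (0 5 6 8)(1 3 7 4)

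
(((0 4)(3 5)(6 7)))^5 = (0 4)(3 5)(6 7)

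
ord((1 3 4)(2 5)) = 6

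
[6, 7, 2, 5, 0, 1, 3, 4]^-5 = [3, 4, 2, 1, 6, 7, 5, 0]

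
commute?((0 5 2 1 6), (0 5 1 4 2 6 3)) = no:(0 5 2 1 6) * (0 5 1 4 2 6 3) = (0 1 3)(2 4)(5 6), (0 5 1 4 2 6 3) * (0 5 2 1 6) = (0 2)(1 4)(3 5 6)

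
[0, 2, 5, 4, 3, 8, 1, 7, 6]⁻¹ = [0, 6, 1, 4, 3, 2, 8, 7, 5]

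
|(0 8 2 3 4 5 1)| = 7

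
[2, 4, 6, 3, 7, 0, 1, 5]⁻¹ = [5, 6, 0, 3, 1, 7, 2, 4]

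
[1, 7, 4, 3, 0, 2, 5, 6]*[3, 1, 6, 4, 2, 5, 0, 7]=[1, 7, 2, 4, 3, 6, 5, 0]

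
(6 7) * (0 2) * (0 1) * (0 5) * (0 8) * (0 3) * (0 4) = (0 2 1 5 8 3 4)(6 7)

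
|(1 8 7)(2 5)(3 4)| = 6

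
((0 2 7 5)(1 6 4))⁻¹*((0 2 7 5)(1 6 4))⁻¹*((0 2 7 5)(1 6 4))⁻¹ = (0 2 7 5)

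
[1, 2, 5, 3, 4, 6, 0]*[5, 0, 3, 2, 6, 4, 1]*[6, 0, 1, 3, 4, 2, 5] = [6, 3, 4, 1, 5, 0, 2]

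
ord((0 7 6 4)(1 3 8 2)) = 4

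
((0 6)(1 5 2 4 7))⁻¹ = (0 6)(1 7 4 2 5)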